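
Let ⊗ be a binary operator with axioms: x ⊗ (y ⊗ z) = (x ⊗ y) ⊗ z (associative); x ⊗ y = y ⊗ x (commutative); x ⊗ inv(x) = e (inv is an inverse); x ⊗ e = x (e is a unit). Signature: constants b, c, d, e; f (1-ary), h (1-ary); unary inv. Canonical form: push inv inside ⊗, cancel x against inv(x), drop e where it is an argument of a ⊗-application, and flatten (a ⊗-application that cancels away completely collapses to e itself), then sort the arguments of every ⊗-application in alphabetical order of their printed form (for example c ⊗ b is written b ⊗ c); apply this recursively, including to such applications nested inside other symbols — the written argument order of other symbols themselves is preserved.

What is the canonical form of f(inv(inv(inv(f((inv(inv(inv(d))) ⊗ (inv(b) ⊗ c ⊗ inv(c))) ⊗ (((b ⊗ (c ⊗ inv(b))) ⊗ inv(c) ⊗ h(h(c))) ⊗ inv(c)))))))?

Answer: f(inv(f(h(h(c)) ⊗ inv(b) ⊗ inv(c) ⊗ inv(d))))

Derivation:
Descend into:  (inv(inv(inv(d))) ⊗ (inv(b) ⊗ c ⊗ inv(c))) ⊗ (((b ⊗ (c ⊗ inv(b))) ⊗ inv(c) ⊗ h(h(c))) ⊗ inv(c))
Push inv inside:  distribute inv over ⊗ and collapse double inv
Collect terms:  inv(d) ⊗ inv(b) ⊗ inv(c) ⊗ h(h(c))
Sort:  h(h(c)) ⊗ inv(b) ⊗ inv(c) ⊗ inv(d)
Put back:  f(inv(f(h(h(c)) ⊗ inv(b) ⊗ inv(c) ⊗ inv(d))))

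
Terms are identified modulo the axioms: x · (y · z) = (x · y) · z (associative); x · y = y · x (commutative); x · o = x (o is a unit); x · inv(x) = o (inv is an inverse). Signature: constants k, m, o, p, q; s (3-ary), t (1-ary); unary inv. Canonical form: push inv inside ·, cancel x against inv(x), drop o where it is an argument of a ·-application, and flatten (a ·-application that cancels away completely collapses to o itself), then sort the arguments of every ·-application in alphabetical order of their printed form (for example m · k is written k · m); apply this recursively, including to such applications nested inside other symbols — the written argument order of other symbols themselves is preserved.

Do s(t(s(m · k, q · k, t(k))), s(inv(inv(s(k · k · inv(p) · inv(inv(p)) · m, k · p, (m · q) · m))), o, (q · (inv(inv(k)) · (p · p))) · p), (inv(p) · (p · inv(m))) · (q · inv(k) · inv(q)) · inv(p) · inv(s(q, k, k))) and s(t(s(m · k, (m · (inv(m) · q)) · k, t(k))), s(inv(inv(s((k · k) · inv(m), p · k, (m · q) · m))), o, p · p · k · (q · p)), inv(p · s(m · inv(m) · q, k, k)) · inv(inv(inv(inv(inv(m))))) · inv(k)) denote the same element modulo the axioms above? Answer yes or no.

Left:  s(t(s(m · k, q · k, t(k))), s(inv(inv(s(k · k · inv(p) · inv(inv(p)) · m, k · p, (m · q) · m))), o, (q · (inv(inv(k)) · (p · p))) · p), (inv(p) · (p · inv(m))) · (q · inv(k) · inv(q)) · inv(p) · inv(s(q, k, k)))
  Focus inside:  (inv(p) · (p · inv(m))) · (q · inv(k) · inv(q)) · inv(p) · inv(s(q, k, k))
  Cancel inverse pairs:  q cancels
  Combine occurrences:  inv(p) · inv(m) · inv(k) · inv(s(q, k, k))
  Order the arguments:  inv(k) · inv(m) · inv(p) · inv(s(q, k, k))
  Put back:  s(t(s(k · m, k · q, t(k))), s(s(k · k · m, k · p, m · m · q), o, k · p · p · p · q), inv(k) · inv(m) · inv(p) · inv(s(q, k, k)))
Right:  s(t(s(m · k, (m · (inv(m) · q)) · k, t(k))), s(inv(inv(s((k · k) · inv(m), p · k, (m · q) · m))), o, p · p · k · (q · p)), inv(p · s(m · inv(m) · q, k, k)) · inv(inv(inv(inv(inv(m))))) · inv(k))
  Work inside:  inv(p · s(m · inv(m) · q, k, k)) · inv(inv(inv(inv(inv(m))))) · inv(k)
  Push inv inside:  distribute inv over · and collapse double inv
  Combine occurrences:  inv(p) · inv(s(q, k, k)) · inv(m) · inv(k)
  Sort:  inv(k) · inv(m) · inv(p) · inv(s(q, k, k))
  Reassemble:  s(t(s(k · m, k · q, t(k))), s(s(inv(m) · k · k, k · p, m · m · q), o, k · p · p · p · q), inv(k) · inv(m) · inv(p) · inv(s(q, k, k)))

Answer: no — s(t(s(k · m, k · q, t(k))), s(s(k · k · m, k · p, m · m · q), o, k · p · p · p · q), inv(k) · inv(m) · inv(p) · inv(s(q, k, k))) vs s(t(s(k · m, k · q, t(k))), s(s(inv(m) · k · k, k · p, m · m · q), o, k · p · p · p · q), inv(k) · inv(m) · inv(p) · inv(s(q, k, k)))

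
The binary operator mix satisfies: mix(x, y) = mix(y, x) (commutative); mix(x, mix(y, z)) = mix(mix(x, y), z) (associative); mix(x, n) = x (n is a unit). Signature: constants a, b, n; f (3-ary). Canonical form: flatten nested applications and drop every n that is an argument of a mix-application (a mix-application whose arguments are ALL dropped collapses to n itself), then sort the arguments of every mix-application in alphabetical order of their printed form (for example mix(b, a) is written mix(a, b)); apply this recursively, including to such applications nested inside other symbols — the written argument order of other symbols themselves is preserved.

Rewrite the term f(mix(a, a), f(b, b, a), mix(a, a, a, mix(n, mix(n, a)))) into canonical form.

Work inside:  mix(a, a, a, mix(n, mix(n, a)))
Merge nested applications:  mix(a, a, a, n, n, a)
Drop the unit:  drop n (×2)
Sort:  mix(a, a, a, a)
Rebuild:  f(mix(a, a), f(b, b, a), mix(a, a, a, a))

Answer: f(mix(a, a), f(b, b, a), mix(a, a, a, a))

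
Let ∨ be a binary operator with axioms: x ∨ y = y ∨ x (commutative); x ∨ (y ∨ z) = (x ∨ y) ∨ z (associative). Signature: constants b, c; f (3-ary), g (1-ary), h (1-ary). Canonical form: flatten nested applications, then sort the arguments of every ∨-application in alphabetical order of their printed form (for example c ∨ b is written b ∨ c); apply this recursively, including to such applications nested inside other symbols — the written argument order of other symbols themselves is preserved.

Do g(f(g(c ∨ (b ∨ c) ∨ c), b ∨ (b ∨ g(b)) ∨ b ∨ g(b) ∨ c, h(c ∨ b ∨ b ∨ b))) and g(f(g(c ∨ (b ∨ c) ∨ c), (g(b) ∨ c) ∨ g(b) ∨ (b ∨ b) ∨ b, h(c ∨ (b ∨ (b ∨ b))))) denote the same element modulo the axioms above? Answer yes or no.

Left:  g(f(g(c ∨ (b ∨ c) ∨ c), b ∨ (b ∨ g(b)) ∨ b ∨ g(b) ∨ c, h(c ∨ b ∨ b ∨ b)))
  Work inside:  b ∨ (b ∨ g(b)) ∨ b ∨ g(b) ∨ c
  Un-nest:  b ∨ b ∨ g(b) ∨ b ∨ g(b) ∨ c
  Sort:  b ∨ b ∨ b ∨ c ∨ g(b) ∨ g(b)
  Reassemble:  g(f(g(b ∨ c ∨ c ∨ c), b ∨ b ∨ b ∨ c ∨ g(b) ∨ g(b), h(b ∨ b ∨ b ∨ c)))
Right:  g(f(g(c ∨ (b ∨ c) ∨ c), (g(b) ∨ c) ∨ g(b) ∨ (b ∨ b) ∨ b, h(c ∨ (b ∨ (b ∨ b)))))
  Work inside:  (g(b) ∨ c) ∨ g(b) ∨ (b ∨ b) ∨ b
  Un-nest:  g(b) ∨ c ∨ g(b) ∨ b ∨ b ∨ b
  Sort arguments:  b ∨ b ∨ b ∨ c ∨ g(b) ∨ g(b)
  Rebuild:  g(f(g(b ∨ c ∨ c ∨ c), b ∨ b ∨ b ∨ c ∨ g(b) ∨ g(b), h(b ∨ b ∨ b ∨ c)))

Answer: yes — both canonical forms are g(f(g(b ∨ c ∨ c ∨ c), b ∨ b ∨ b ∨ c ∨ g(b) ∨ g(b), h(b ∨ b ∨ b ∨ c)))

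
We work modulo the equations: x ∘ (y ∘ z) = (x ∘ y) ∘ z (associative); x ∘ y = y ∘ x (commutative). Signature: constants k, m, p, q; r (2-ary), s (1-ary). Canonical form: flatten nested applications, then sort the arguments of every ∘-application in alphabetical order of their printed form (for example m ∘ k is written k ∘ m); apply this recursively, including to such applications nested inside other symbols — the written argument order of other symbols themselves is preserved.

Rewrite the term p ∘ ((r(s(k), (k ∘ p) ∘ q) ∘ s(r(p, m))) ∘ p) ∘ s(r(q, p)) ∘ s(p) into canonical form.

Merge nested applications:  p ∘ r(s(k), (k ∘ p) ∘ q) ∘ s(r(p, m)) ∘ p ∘ s(r(q, p)) ∘ s(p)
Simplify inside:  r(s(k), (k ∘ p) ∘ q)  →  r(s(k), k ∘ p ∘ q)
Sort:  p ∘ p ∘ r(s(k), k ∘ p ∘ q) ∘ s(p) ∘ s(r(p, m)) ∘ s(r(q, p))

Answer: p ∘ p ∘ r(s(k), k ∘ p ∘ q) ∘ s(p) ∘ s(r(p, m)) ∘ s(r(q, p))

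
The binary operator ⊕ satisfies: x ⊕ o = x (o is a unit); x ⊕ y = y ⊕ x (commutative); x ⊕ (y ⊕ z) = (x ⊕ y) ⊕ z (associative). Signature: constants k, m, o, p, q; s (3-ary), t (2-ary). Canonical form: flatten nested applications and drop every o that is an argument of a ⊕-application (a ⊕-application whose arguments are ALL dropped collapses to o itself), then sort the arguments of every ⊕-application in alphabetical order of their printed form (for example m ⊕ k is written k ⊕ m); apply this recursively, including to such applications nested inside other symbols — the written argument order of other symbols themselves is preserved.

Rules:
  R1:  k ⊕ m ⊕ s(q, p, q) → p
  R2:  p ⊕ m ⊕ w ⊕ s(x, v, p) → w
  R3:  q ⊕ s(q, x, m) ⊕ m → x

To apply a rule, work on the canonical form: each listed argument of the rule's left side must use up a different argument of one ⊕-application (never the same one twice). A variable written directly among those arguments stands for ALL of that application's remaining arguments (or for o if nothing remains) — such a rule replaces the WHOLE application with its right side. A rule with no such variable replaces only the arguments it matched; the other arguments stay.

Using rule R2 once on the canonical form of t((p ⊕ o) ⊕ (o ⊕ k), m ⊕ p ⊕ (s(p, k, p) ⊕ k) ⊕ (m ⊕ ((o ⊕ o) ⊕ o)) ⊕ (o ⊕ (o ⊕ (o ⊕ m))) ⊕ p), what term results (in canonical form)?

Canonical form:  t(k ⊕ p, k ⊕ m ⊕ m ⊕ m ⊕ p ⊕ p ⊕ s(p, k, p))
Apply R2:  consuming m, p, s(p, k, p);  v := k, w := k ⊕ m ⊕ m ⊕ p, x := p
The variable takes the whole remainder — replace the entire application.
New term:  t(k ⊕ p, k ⊕ m ⊕ m ⊕ p)

Answer: t(k ⊕ p, k ⊕ m ⊕ m ⊕ p)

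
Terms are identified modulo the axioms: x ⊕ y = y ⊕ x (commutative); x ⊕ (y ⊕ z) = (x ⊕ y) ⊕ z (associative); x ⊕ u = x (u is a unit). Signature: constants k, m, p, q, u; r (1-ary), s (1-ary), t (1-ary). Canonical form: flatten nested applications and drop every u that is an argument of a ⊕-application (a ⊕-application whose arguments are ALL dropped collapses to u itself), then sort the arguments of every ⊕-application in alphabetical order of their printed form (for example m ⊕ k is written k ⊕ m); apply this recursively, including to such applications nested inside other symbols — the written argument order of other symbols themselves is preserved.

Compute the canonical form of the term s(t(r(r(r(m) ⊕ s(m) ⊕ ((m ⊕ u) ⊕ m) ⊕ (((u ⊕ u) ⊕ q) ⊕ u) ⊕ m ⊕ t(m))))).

Focus inside:  r(m) ⊕ s(m) ⊕ ((m ⊕ u) ⊕ m) ⊕ (((u ⊕ u) ⊕ q) ⊕ u) ⊕ m ⊕ t(m)
Merge nested applications:  r(m) ⊕ s(m) ⊕ m ⊕ u ⊕ m ⊕ u ⊕ u ⊕ q ⊕ u ⊕ m ⊕ t(m)
Drop the unit:  drop u (×4)
Sort arguments:  m ⊕ m ⊕ m ⊕ q ⊕ r(m) ⊕ s(m) ⊕ t(m)
Reassemble:  s(t(r(r(m ⊕ m ⊕ m ⊕ q ⊕ r(m) ⊕ s(m) ⊕ t(m)))))

Answer: s(t(r(r(m ⊕ m ⊕ m ⊕ q ⊕ r(m) ⊕ s(m) ⊕ t(m)))))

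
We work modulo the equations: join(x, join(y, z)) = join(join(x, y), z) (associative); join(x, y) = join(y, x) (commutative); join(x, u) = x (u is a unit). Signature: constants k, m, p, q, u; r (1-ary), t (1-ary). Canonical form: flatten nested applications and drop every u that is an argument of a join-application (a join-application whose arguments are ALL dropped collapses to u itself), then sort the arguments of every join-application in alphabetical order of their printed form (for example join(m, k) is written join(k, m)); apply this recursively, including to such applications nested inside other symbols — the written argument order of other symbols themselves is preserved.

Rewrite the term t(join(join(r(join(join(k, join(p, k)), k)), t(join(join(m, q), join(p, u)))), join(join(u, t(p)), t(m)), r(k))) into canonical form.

Work inside:  join(join(r(join(join(k, join(p, k)), k)), t(join(join(m, q), join(p, u)))), join(join(u, t(p)), t(m)), r(k))
Un-nest:  join(r(join(join(k, join(p, k)), k)), t(join(join(m, q), join(p, u))), u, t(p), t(m), r(k))
Canonicalize subterm:  r(join(join(k, join(p, k)), k))  →  r(join(k, k, k, p))
Simplify inside:  t(join(join(m, q), join(p, u)))  →  t(join(m, p, q))
Drop the unit:  drop u
Order the arguments:  join(r(join(k, k, k, p)), r(k), t(join(m, p, q)), t(m), t(p))
Put back:  t(join(r(join(k, k, k, p)), r(k), t(join(m, p, q)), t(m), t(p)))

Answer: t(join(r(join(k, k, k, p)), r(k), t(join(m, p, q)), t(m), t(p)))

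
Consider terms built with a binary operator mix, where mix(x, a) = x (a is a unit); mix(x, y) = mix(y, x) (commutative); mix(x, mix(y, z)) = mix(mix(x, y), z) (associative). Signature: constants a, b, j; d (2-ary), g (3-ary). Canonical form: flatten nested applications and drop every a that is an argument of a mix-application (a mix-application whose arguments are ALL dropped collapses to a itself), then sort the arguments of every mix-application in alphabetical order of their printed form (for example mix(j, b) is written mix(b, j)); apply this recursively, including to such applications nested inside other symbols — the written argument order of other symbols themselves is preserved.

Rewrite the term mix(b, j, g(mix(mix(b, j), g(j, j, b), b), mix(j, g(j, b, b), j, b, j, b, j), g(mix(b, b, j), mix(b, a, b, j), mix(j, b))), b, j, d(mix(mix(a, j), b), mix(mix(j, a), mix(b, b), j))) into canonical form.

Answer: mix(b, b, d(mix(b, j), mix(b, b, j, j)), g(mix(b, b, g(j, j, b), j), mix(b, b, g(j, b, b), j, j, j, j), g(mix(b, b, j), mix(b, b, j), mix(b, j))), j, j)

Derivation:
Simplify inside:  g(mix(mix(b, j), g(j, j, b), b), mix(j, g(j, b, b), j, b, j, b, j), g(mix(b, b, j), mix(b, a, b, j), mix(j, b)))  →  g(mix(b, b, g(j, j, b), j), mix(b, b, g(j, b, b), j, j, j, j), g(mix(b, b, j), mix(b, b, j), mix(b, j)))
Simplify inside:  d(mix(mix(a, j), b), mix(mix(j, a), mix(b, b), j))  →  d(mix(b, j), mix(b, b, j, j))
Order the arguments:  mix(b, b, d(mix(b, j), mix(b, b, j, j)), g(mix(b, b, g(j, j, b), j), mix(b, b, g(j, b, b), j, j, j, j), g(mix(b, b, j), mix(b, b, j), mix(b, j))), j, j)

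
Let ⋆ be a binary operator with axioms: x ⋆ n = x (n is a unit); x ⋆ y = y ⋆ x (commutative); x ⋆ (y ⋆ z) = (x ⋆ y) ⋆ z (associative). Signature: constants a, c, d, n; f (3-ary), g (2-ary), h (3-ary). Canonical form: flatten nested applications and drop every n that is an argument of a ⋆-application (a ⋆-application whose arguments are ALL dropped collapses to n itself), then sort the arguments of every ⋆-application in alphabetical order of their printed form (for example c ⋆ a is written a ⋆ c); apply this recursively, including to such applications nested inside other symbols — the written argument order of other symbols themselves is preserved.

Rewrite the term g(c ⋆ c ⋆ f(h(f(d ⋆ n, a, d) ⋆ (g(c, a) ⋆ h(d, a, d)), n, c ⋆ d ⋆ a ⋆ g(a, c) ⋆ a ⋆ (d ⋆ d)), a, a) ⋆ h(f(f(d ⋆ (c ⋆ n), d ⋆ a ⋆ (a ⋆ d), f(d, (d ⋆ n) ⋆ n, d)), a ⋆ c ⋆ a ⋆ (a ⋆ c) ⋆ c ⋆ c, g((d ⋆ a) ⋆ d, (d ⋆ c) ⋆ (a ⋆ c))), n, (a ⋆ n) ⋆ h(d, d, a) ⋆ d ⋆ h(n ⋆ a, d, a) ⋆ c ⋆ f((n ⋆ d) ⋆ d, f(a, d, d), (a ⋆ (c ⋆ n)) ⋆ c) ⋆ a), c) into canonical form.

Answer: g(c ⋆ c ⋆ f(h(f(d, a, d) ⋆ g(c, a) ⋆ h(d, a, d), n, a ⋆ a ⋆ c ⋆ d ⋆ d ⋆ d ⋆ g(a, c)), a, a) ⋆ h(f(f(c ⋆ d, a ⋆ a ⋆ d ⋆ d, f(d, d, d)), a ⋆ a ⋆ a ⋆ c ⋆ c ⋆ c ⋆ c, g(a ⋆ d ⋆ d, a ⋆ c ⋆ c ⋆ d)), n, a ⋆ a ⋆ c ⋆ d ⋆ f(d ⋆ d, f(a, d, d), a ⋆ c ⋆ c) ⋆ h(a, d, a) ⋆ h(d, d, a)), c)

Derivation:
Descend into:  c ⋆ c ⋆ f(h(f(d ⋆ n, a, d) ⋆ (g(c, a) ⋆ h(d, a, d)), n, c ⋆ d ⋆ a ⋆ g(a, c) ⋆ a ⋆ (d ⋆ d)), a, a) ⋆ h(f(f(d ⋆ (c ⋆ n), d ⋆ a ⋆ (a ⋆ d), f(d, (d ⋆ n) ⋆ n, d)), a ⋆ c ⋆ a ⋆ (a ⋆ c) ⋆ c ⋆ c, g((d ⋆ a) ⋆ d, (d ⋆ c) ⋆ (a ⋆ c))), n, (a ⋆ n) ⋆ h(d, d, a) ⋆ d ⋆ h(n ⋆ a, d, a) ⋆ c ⋆ f((n ⋆ d) ⋆ d, f(a, d, d), (a ⋆ (c ⋆ n)) ⋆ c) ⋆ a)
Canonicalize subterm:  f(h(f(d ⋆ n, a, d) ⋆ (g(c, a) ⋆ h(d, a, d)), n, c ⋆ d ⋆ a ⋆ g(a, c) ⋆ a ⋆ (d ⋆ d)), a, a)  →  f(h(f(d, a, d) ⋆ g(c, a) ⋆ h(d, a, d), n, a ⋆ a ⋆ c ⋆ d ⋆ d ⋆ d ⋆ g(a, c)), a, a)
Inside:  h(f(f(d ⋆ (c ⋆ n), d ⋆ a ⋆ (a ⋆ d), f(d, (d ⋆ n) ⋆ n, d)), a ⋆ c ⋆ a ⋆ (a ⋆ c) ⋆ c ⋆ c, g((d ⋆ a) ⋆ d, (d ⋆ c) ⋆ (a ⋆ c))), n, (a ⋆ n) ⋆ h(d, d, a) ⋆ d ⋆ h(n ⋆ a, d, a) ⋆ c ⋆ f((n ⋆ d) ⋆ d, f(a, d, d), (a ⋆ (c ⋆ n)) ⋆ c) ⋆ a)  →  h(f(f(c ⋆ d, a ⋆ a ⋆ d ⋆ d, f(d, d, d)), a ⋆ a ⋆ a ⋆ c ⋆ c ⋆ c ⋆ c, g(a ⋆ d ⋆ d, a ⋆ c ⋆ c ⋆ d)), n, a ⋆ a ⋆ c ⋆ d ⋆ f(d ⋆ d, f(a, d, d), a ⋆ c ⋆ c) ⋆ h(a, d, a) ⋆ h(d, d, a))
Sort arguments:  c ⋆ c ⋆ f(h(f(d, a, d) ⋆ g(c, a) ⋆ h(d, a, d), n, a ⋆ a ⋆ c ⋆ d ⋆ d ⋆ d ⋆ g(a, c)), a, a) ⋆ h(f(f(c ⋆ d, a ⋆ a ⋆ d ⋆ d, f(d, d, d)), a ⋆ a ⋆ a ⋆ c ⋆ c ⋆ c ⋆ c, g(a ⋆ d ⋆ d, a ⋆ c ⋆ c ⋆ d)), n, a ⋆ a ⋆ c ⋆ d ⋆ f(d ⋆ d, f(a, d, d), a ⋆ c ⋆ c) ⋆ h(a, d, a) ⋆ h(d, d, a))
Put back:  g(c ⋆ c ⋆ f(h(f(d, a, d) ⋆ g(c, a) ⋆ h(d, a, d), n, a ⋆ a ⋆ c ⋆ d ⋆ d ⋆ d ⋆ g(a, c)), a, a) ⋆ h(f(f(c ⋆ d, a ⋆ a ⋆ d ⋆ d, f(d, d, d)), a ⋆ a ⋆ a ⋆ c ⋆ c ⋆ c ⋆ c, g(a ⋆ d ⋆ d, a ⋆ c ⋆ c ⋆ d)), n, a ⋆ a ⋆ c ⋆ d ⋆ f(d ⋆ d, f(a, d, d), a ⋆ c ⋆ c) ⋆ h(a, d, a) ⋆ h(d, d, a)), c)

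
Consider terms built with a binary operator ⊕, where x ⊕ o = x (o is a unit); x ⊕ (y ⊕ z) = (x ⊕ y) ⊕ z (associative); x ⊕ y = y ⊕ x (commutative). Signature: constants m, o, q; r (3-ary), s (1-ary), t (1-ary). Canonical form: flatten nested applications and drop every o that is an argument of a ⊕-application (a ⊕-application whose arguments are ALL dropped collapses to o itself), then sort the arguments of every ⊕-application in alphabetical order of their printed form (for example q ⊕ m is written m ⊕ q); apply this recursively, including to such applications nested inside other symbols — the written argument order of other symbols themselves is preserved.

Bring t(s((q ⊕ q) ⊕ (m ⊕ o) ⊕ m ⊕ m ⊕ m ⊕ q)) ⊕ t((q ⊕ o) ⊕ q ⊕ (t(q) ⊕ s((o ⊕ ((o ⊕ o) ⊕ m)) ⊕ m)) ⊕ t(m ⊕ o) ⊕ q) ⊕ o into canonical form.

Inside:  t(s((q ⊕ q) ⊕ (m ⊕ o) ⊕ m ⊕ m ⊕ m ⊕ q))  →  t(s(m ⊕ m ⊕ m ⊕ m ⊕ q ⊕ q ⊕ q))
Simplify inside:  t((q ⊕ o) ⊕ q ⊕ (t(q) ⊕ s((o ⊕ ((o ⊕ o) ⊕ m)) ⊕ m)) ⊕ t(m ⊕ o) ⊕ q)  →  t(q ⊕ q ⊕ q ⊕ s(m ⊕ m) ⊕ t(m) ⊕ t(q))
Units out:  drop o
Sort arguments:  t(q ⊕ q ⊕ q ⊕ s(m ⊕ m) ⊕ t(m) ⊕ t(q)) ⊕ t(s(m ⊕ m ⊕ m ⊕ m ⊕ q ⊕ q ⊕ q))

Answer: t(q ⊕ q ⊕ q ⊕ s(m ⊕ m) ⊕ t(m) ⊕ t(q)) ⊕ t(s(m ⊕ m ⊕ m ⊕ m ⊕ q ⊕ q ⊕ q))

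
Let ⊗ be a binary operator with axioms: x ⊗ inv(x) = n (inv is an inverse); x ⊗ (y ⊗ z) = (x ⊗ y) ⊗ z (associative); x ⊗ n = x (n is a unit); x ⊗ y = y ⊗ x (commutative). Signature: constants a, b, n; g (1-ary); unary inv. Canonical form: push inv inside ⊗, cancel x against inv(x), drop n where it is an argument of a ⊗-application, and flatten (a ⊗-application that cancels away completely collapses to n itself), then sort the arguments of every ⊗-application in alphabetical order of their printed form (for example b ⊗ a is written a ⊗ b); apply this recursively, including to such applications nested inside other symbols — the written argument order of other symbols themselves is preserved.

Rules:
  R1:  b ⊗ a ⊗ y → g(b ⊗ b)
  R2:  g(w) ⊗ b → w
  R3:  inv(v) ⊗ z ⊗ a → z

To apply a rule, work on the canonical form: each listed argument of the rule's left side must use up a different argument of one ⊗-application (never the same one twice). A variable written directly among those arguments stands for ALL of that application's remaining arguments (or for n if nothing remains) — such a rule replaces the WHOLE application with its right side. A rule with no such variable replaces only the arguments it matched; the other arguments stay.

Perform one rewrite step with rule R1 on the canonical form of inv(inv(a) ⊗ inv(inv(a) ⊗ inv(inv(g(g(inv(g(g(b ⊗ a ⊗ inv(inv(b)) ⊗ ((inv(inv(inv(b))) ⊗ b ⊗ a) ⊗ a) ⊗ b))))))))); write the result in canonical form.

Canonical form:  g(g(inv(g(g(a ⊗ a ⊗ a ⊗ b ⊗ b ⊗ b)))))
Match R1:  consume a, b;  y := a ⊗ a ⊗ b ⊗ b
The variable takes the whole remainder — replace the entire application.
Result:  g(g(inv(g(g(g(b ⊗ b))))))

Answer: g(g(inv(g(g(g(b ⊗ b))))))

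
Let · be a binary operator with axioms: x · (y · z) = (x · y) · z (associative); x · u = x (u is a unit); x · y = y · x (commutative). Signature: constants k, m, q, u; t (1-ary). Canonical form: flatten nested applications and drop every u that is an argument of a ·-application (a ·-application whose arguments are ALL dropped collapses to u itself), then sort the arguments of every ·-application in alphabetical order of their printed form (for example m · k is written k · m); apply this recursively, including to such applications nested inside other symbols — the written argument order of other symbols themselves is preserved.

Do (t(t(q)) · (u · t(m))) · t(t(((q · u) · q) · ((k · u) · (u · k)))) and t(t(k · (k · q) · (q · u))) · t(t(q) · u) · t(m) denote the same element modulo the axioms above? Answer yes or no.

Left:  (t(t(q)) · (u · t(m))) · t(t(((q · u) · q) · ((k · u) · (u · k))))
  Un-nest:  t(t(q)) · u · t(m) · t(t(((q · u) · q) · ((k · u) · (u · k))))
  Inside:  t(t(((q · u) · q) · ((k · u) · (u · k))))  →  t(t(k · k · q · q))
  Unit:  drop u
  Sort arguments:  t(m) · t(t(k · k · q · q)) · t(t(q))
Right:  t(t(k · (k · q) · (q · u))) · t(t(q) · u) · t(m)
  Simplify inside:  t(t(k · (k · q) · (q · u)))  →  t(t(k · k · q · q))
  Inside:  t(t(q) · u)  →  t(t(q))
  Sort arguments:  t(m) · t(t(k · k · q · q)) · t(t(q))

Answer: yes — both canonical forms are t(m) · t(t(k · k · q · q)) · t(t(q))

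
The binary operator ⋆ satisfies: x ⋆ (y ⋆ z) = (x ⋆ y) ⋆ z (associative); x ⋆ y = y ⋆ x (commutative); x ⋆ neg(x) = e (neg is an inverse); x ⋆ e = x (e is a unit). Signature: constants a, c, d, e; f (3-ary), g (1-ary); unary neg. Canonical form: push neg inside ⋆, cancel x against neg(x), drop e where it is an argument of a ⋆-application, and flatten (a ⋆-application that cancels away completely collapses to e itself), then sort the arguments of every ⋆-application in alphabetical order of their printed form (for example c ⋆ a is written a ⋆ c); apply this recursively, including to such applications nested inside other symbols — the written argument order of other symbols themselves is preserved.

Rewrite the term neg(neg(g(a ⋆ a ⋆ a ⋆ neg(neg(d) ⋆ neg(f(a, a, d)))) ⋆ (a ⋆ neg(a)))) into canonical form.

Answer: g(a ⋆ a ⋆ a ⋆ d ⋆ f(a, a, d))

Derivation:
Push neg inside:  distribute neg over ⋆ and collapse double neg
Cancel:  a cancels
Collect terms:  g(a ⋆ a ⋆ a ⋆ d ⋆ f(a, a, d))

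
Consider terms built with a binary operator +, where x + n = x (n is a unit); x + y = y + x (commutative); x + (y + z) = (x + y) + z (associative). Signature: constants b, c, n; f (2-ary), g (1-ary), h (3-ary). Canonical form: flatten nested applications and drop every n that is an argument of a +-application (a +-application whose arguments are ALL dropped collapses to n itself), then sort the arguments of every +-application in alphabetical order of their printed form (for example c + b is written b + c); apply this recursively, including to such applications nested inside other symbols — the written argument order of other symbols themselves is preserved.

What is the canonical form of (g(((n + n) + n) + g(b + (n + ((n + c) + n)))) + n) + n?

Answer: g(g(b + c))

Derivation:
Merge nested applications:  g(((n + n) + n) + g(b + (n + ((n + c) + n)))) + n + n
Canonicalize subterm:  g(((n + n) + n) + g(b + (n + ((n + c) + n))))  →  g(g(b + c))
Drop the unit:  drop n (×2)
Sort:  g(g(b + c))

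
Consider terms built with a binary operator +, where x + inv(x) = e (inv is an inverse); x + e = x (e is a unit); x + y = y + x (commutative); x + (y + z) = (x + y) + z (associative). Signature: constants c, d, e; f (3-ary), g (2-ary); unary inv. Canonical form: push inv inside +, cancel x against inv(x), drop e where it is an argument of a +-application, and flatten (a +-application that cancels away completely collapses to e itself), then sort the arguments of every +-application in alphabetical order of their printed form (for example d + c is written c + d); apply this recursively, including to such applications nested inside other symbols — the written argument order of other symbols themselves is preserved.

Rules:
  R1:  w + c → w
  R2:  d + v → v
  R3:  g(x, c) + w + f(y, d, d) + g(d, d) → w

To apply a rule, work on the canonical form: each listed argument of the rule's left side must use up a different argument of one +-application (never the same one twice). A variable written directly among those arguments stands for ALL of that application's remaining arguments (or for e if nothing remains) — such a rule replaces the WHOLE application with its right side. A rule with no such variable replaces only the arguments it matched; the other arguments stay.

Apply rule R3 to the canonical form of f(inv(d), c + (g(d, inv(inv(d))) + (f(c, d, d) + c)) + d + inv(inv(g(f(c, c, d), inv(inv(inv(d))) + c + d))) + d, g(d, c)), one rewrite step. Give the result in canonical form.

Answer: f(inv(d), c + c + d + d, g(d, c))

Derivation:
Canonical form:  f(inv(d), c + c + d + d + f(c, d, d) + g(d, d) + g(f(c, c, d), c), g(d, c))
Apply R3:  consuming f(c, d, d), g(d, d), g(f(c, c, d), c);  w := c + c + d + d, x := f(c, c, d), y := c
Every leftover argument binds to the variable; the entire application is replaced.
New term:  f(inv(d), c + c + d + d, g(d, c))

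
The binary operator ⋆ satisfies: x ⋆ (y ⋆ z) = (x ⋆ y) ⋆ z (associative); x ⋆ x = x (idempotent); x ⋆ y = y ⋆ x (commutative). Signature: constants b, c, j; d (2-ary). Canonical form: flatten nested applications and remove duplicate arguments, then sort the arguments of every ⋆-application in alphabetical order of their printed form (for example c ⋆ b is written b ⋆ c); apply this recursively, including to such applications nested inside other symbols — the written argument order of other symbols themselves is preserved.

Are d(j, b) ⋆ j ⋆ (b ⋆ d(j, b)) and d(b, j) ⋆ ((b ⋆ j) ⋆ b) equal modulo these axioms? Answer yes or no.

Answer: no — b ⋆ d(j, b) ⋆ j vs b ⋆ d(b, j) ⋆ j

Derivation:
Left:  d(j, b) ⋆ j ⋆ (b ⋆ d(j, b))
  Flatten:  d(j, b) ⋆ j ⋆ b ⋆ d(j, b)
  Deduplicate:  drop duplicate d(j, b)
  Sort:  b ⋆ d(j, b) ⋆ j
Right:  d(b, j) ⋆ ((b ⋆ j) ⋆ b)
  Merge nested applications:  d(b, j) ⋆ b ⋆ j ⋆ b
  Drop duplicates:  drop duplicate b
  Sort:  b ⋆ d(b, j) ⋆ j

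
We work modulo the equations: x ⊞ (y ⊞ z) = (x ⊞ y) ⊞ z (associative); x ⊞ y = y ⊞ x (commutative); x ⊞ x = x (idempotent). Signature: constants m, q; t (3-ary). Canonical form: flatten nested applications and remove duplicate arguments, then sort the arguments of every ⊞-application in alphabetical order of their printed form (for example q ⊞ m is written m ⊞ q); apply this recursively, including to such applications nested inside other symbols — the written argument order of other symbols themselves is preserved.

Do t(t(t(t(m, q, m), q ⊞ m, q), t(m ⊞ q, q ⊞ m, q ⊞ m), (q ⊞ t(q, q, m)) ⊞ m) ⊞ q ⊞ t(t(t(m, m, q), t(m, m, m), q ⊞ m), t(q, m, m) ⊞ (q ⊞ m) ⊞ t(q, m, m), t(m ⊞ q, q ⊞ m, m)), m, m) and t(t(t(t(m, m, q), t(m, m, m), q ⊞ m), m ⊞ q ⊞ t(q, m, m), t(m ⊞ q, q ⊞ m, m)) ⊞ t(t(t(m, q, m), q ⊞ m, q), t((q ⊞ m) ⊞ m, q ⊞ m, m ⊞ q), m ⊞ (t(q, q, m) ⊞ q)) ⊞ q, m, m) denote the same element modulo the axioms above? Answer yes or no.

Answer: yes — both canonical forms are t(q ⊞ t(t(t(m, m, q), t(m, m, m), m ⊞ q), m ⊞ q ⊞ t(q, m, m), t(m ⊞ q, m ⊞ q, m)) ⊞ t(t(t(m, q, m), m ⊞ q, q), t(m ⊞ q, m ⊞ q, m ⊞ q), m ⊞ q ⊞ t(q, q, m)), m, m)

Derivation:
Left:  t(t(t(t(m, q, m), q ⊞ m, q), t(m ⊞ q, q ⊞ m, q ⊞ m), (q ⊞ t(q, q, m)) ⊞ m) ⊞ q ⊞ t(t(t(m, m, q), t(m, m, m), q ⊞ m), t(q, m, m) ⊞ (q ⊞ m) ⊞ t(q, m, m), t(m ⊞ q, q ⊞ m, m)), m, m)
  Focus inside:  t(t(t(m, q, m), q ⊞ m, q), t(m ⊞ q, q ⊞ m, q ⊞ m), (q ⊞ t(q, q, m)) ⊞ m) ⊞ q ⊞ t(t(t(m, m, q), t(m, m, m), q ⊞ m), t(q, m, m) ⊞ (q ⊞ m) ⊞ t(q, m, m), t(m ⊞ q, q ⊞ m, m))
  Simplify inside:  t(t(t(m, q, m), q ⊞ m, q), t(m ⊞ q, q ⊞ m, q ⊞ m), (q ⊞ t(q, q, m)) ⊞ m)  →  t(t(t(m, q, m), m ⊞ q, q), t(m ⊞ q, m ⊞ q, m ⊞ q), m ⊞ q ⊞ t(q, q, m))
  Simplify inside:  t(t(t(m, m, q), t(m, m, m), q ⊞ m), t(q, m, m) ⊞ (q ⊞ m) ⊞ t(q, m, m), t(m ⊞ q, q ⊞ m, m))  →  t(t(t(m, m, q), t(m, m, m), m ⊞ q), m ⊞ q ⊞ t(q, m, m), t(m ⊞ q, m ⊞ q, m))
  Sort:  q ⊞ t(t(t(m, m, q), t(m, m, m), m ⊞ q), m ⊞ q ⊞ t(q, m, m), t(m ⊞ q, m ⊞ q, m)) ⊞ t(t(t(m, q, m), m ⊞ q, q), t(m ⊞ q, m ⊞ q, m ⊞ q), m ⊞ q ⊞ t(q, q, m))
  Reassemble:  t(q ⊞ t(t(t(m, m, q), t(m, m, m), m ⊞ q), m ⊞ q ⊞ t(q, m, m), t(m ⊞ q, m ⊞ q, m)) ⊞ t(t(t(m, q, m), m ⊞ q, q), t(m ⊞ q, m ⊞ q, m ⊞ q), m ⊞ q ⊞ t(q, q, m)), m, m)
Right:  t(t(t(t(m, m, q), t(m, m, m), q ⊞ m), m ⊞ q ⊞ t(q, m, m), t(m ⊞ q, q ⊞ m, m)) ⊞ t(t(t(m, q, m), q ⊞ m, q), t((q ⊞ m) ⊞ m, q ⊞ m, m ⊞ q), m ⊞ (t(q, q, m) ⊞ q)) ⊞ q, m, m)
  Descend into:  t(t(t(m, m, q), t(m, m, m), q ⊞ m), m ⊞ q ⊞ t(q, m, m), t(m ⊞ q, q ⊞ m, m)) ⊞ t(t(t(m, q, m), q ⊞ m, q), t((q ⊞ m) ⊞ m, q ⊞ m, m ⊞ q), m ⊞ (t(q, q, m) ⊞ q)) ⊞ q
  Canonicalize subterm:  t(t(t(m, m, q), t(m, m, m), q ⊞ m), m ⊞ q ⊞ t(q, m, m), t(m ⊞ q, q ⊞ m, m))  →  t(t(t(m, m, q), t(m, m, m), m ⊞ q), m ⊞ q ⊞ t(q, m, m), t(m ⊞ q, m ⊞ q, m))
  Canonicalize subterm:  t(t(t(m, q, m), q ⊞ m, q), t((q ⊞ m) ⊞ m, q ⊞ m, m ⊞ q), m ⊞ (t(q, q, m) ⊞ q))  →  t(t(t(m, q, m), m ⊞ q, q), t(m ⊞ q, m ⊞ q, m ⊞ q), m ⊞ q ⊞ t(q, q, m))
  Sort arguments:  q ⊞ t(t(t(m, m, q), t(m, m, m), m ⊞ q), m ⊞ q ⊞ t(q, m, m), t(m ⊞ q, m ⊞ q, m)) ⊞ t(t(t(m, q, m), m ⊞ q, q), t(m ⊞ q, m ⊞ q, m ⊞ q), m ⊞ q ⊞ t(q, q, m))
  Reassemble:  t(q ⊞ t(t(t(m, m, q), t(m, m, m), m ⊞ q), m ⊞ q ⊞ t(q, m, m), t(m ⊞ q, m ⊞ q, m)) ⊞ t(t(t(m, q, m), m ⊞ q, q), t(m ⊞ q, m ⊞ q, m ⊞ q), m ⊞ q ⊞ t(q, q, m)), m, m)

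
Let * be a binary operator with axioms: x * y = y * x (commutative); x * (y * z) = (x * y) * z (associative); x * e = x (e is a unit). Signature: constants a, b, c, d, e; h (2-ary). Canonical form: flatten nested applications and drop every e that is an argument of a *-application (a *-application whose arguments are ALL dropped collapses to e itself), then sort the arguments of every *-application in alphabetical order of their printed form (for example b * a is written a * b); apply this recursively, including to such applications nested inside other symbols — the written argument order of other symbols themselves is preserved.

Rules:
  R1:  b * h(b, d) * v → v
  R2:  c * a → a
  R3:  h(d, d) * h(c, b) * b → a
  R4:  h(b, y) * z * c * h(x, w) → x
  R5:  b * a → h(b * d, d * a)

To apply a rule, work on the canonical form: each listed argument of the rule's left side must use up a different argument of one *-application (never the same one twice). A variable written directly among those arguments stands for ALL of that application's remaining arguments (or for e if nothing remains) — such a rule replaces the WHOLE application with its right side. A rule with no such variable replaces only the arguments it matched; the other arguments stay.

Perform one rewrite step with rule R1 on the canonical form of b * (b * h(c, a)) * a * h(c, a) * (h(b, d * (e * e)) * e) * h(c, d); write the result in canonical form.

Answer: a * b * h(c, a) * h(c, a) * h(c, d)

Derivation:
Canonical form:  a * b * b * h(b, d) * h(c, a) * h(c, a) * h(c, d)
Apply R1:  consuming b, h(b, d);  v := a * b * h(c, a) * h(c, a) * h(c, d)
The variable takes the whole remainder — replace the entire application.
Giving:  a * b * h(c, a) * h(c, a) * h(c, d)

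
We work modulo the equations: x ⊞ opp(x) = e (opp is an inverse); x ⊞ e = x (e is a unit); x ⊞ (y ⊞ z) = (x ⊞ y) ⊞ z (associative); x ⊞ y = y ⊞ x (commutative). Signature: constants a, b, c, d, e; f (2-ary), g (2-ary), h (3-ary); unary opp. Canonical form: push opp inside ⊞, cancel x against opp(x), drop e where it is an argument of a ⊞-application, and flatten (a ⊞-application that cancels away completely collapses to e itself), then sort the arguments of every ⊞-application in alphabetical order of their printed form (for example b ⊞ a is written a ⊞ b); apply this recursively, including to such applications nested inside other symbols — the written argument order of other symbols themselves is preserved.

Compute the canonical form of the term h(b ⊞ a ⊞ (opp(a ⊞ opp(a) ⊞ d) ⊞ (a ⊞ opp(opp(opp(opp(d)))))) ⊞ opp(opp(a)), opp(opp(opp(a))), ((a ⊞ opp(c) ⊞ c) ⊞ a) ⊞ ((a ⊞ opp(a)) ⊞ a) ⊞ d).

Focus inside:  b ⊞ a ⊞ (opp(a ⊞ opp(a) ⊞ d) ⊞ (a ⊞ opp(opp(opp(opp(d)))))) ⊞ opp(opp(a))
Push opp inside:  distribute opp over ⊞ and collapse double opp
Cancel inverse pairs:  d cancels
Combine occurrences:  b ⊞ a ⊞ a ⊞ a
Sort arguments:  a ⊞ a ⊞ a ⊞ b
Rebuild:  h(a ⊞ a ⊞ a ⊞ b, opp(a), a ⊞ a ⊞ a ⊞ d)

Answer: h(a ⊞ a ⊞ a ⊞ b, opp(a), a ⊞ a ⊞ a ⊞ d)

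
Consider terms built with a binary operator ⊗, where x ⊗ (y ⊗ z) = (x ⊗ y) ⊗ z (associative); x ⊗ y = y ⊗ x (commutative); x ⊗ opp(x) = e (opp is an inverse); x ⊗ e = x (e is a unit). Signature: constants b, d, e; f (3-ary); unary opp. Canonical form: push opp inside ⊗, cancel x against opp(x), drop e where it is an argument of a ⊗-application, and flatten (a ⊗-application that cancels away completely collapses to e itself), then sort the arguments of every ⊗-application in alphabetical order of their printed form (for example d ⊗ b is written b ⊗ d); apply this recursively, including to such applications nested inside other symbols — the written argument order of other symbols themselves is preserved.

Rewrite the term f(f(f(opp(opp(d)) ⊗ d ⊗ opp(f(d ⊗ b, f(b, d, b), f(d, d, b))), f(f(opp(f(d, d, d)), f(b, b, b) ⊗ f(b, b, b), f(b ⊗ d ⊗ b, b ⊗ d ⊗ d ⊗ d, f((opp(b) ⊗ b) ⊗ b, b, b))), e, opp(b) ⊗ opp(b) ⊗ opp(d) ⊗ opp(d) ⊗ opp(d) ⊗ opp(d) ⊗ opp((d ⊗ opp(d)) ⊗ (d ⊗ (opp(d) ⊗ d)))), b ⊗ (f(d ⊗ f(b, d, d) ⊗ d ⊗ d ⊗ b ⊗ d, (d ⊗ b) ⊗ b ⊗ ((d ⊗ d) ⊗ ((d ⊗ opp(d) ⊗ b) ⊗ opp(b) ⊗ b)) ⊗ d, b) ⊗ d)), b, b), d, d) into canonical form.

Answer: f(f(f(d ⊗ d ⊗ opp(f(b ⊗ d, f(b, d, b), f(d, d, b))), f(f(opp(f(d, d, d)), f(b, b, b) ⊗ f(b, b, b), f(b ⊗ b ⊗ d, b ⊗ d ⊗ d ⊗ d, f(b, b, b))), e, opp(b) ⊗ opp(b) ⊗ opp(d) ⊗ opp(d) ⊗ opp(d) ⊗ opp(d) ⊗ opp(d)), b ⊗ d ⊗ f(b ⊗ d ⊗ d ⊗ d ⊗ d ⊗ f(b, d, d), b ⊗ b ⊗ b ⊗ d ⊗ d ⊗ d ⊗ d, b)), b, b), d, d)

Derivation:
Work inside:  b ⊗ (f(d ⊗ f(b, d, d) ⊗ d ⊗ d ⊗ b ⊗ d, (d ⊗ b) ⊗ b ⊗ ((d ⊗ d) ⊗ ((d ⊗ opp(d) ⊗ b) ⊗ opp(b) ⊗ b)) ⊗ d, b) ⊗ d)
Collect terms:  b ⊗ f(b ⊗ d ⊗ d ⊗ d ⊗ d ⊗ f(b, d, d), b ⊗ b ⊗ b ⊗ d ⊗ d ⊗ d ⊗ d, b) ⊗ d
Order the arguments:  b ⊗ d ⊗ f(b ⊗ d ⊗ d ⊗ d ⊗ d ⊗ f(b, d, d), b ⊗ b ⊗ b ⊗ d ⊗ d ⊗ d ⊗ d, b)
Put back:  f(f(f(d ⊗ d ⊗ opp(f(b ⊗ d, f(b, d, b), f(d, d, b))), f(f(opp(f(d, d, d)), f(b, b, b) ⊗ f(b, b, b), f(b ⊗ b ⊗ d, b ⊗ d ⊗ d ⊗ d, f(b, b, b))), e, opp(b) ⊗ opp(b) ⊗ opp(d) ⊗ opp(d) ⊗ opp(d) ⊗ opp(d) ⊗ opp(d)), b ⊗ d ⊗ f(b ⊗ d ⊗ d ⊗ d ⊗ d ⊗ f(b, d, d), b ⊗ b ⊗ b ⊗ d ⊗ d ⊗ d ⊗ d, b)), b, b), d, d)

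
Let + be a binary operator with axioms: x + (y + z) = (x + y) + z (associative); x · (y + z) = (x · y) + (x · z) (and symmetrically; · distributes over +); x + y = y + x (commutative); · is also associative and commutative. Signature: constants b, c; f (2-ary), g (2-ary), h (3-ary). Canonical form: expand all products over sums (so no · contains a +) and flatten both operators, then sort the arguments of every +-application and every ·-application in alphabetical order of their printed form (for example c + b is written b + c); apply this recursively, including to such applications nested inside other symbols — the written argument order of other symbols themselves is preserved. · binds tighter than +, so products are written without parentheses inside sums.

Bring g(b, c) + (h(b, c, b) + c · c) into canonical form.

Answer: c · c + g(b, c) + h(b, c, b)

Derivation:
Flatten:  g(b, c) + h(b, c, b) + c · c
Order the arguments:  c · c + g(b, c) + h(b, c, b)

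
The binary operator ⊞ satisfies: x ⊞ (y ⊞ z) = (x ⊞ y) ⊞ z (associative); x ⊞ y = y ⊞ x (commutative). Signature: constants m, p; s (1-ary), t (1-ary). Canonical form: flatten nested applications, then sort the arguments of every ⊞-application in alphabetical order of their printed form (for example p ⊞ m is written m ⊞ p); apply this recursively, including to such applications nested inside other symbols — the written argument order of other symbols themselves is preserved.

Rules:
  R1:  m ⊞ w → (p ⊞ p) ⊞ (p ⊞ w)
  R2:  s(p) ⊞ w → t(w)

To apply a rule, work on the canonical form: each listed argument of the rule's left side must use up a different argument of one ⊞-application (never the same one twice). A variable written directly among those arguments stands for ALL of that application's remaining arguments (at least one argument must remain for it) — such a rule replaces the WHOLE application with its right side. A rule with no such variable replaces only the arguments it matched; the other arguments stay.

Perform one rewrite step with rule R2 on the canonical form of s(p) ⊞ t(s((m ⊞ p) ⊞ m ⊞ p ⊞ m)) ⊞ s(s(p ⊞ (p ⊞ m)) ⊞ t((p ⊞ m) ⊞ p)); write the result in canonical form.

Answer: t(s(s(m ⊞ p ⊞ p) ⊞ t(m ⊞ p ⊞ p)) ⊞ t(s(m ⊞ m ⊞ m ⊞ p ⊞ p)))

Derivation:
Canonical form:  s(p) ⊞ s(s(m ⊞ p ⊞ p) ⊞ t(m ⊞ p ⊞ p)) ⊞ t(s(m ⊞ m ⊞ m ⊞ p ⊞ p))
R2 matches:  uses s(p);  w := s(s(m ⊞ p ⊞ p) ⊞ t(m ⊞ p ⊞ p)) ⊞ t(s(m ⊞ m ⊞ m ⊞ p ⊞ p))
Every leftover argument binds to the variable; the entire application is replaced.
New term:  t(s(s(m ⊞ p ⊞ p) ⊞ t(m ⊞ p ⊞ p)) ⊞ t(s(m ⊞ m ⊞ m ⊞ p ⊞ p)))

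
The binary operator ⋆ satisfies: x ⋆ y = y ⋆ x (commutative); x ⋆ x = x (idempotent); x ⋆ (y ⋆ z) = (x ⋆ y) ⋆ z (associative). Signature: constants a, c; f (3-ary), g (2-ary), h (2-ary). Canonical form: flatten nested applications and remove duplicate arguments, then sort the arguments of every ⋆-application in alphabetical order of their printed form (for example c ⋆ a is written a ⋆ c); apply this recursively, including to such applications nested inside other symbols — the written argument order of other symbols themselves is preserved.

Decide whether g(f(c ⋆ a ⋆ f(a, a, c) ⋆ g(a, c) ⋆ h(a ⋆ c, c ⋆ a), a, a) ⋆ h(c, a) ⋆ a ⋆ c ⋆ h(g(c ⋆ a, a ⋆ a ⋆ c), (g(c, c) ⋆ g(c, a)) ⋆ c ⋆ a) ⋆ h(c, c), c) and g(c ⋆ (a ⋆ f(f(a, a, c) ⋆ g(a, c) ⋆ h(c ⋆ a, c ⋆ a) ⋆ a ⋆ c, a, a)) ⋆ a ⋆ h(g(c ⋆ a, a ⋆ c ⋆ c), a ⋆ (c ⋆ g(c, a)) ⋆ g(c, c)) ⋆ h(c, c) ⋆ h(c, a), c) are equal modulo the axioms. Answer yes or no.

Left:  g(f(c ⋆ a ⋆ f(a, a, c) ⋆ g(a, c) ⋆ h(a ⋆ c, c ⋆ a), a, a) ⋆ h(c, a) ⋆ a ⋆ c ⋆ h(g(c ⋆ a, a ⋆ a ⋆ c), (g(c, c) ⋆ g(c, a)) ⋆ c ⋆ a) ⋆ h(c, c), c)
  Focus inside:  f(c ⋆ a ⋆ f(a, a, c) ⋆ g(a, c) ⋆ h(a ⋆ c, c ⋆ a), a, a) ⋆ h(c, a) ⋆ a ⋆ c ⋆ h(g(c ⋆ a, a ⋆ a ⋆ c), (g(c, c) ⋆ g(c, a)) ⋆ c ⋆ a) ⋆ h(c, c)
  Simplify inside:  f(c ⋆ a ⋆ f(a, a, c) ⋆ g(a, c) ⋆ h(a ⋆ c, c ⋆ a), a, a)  →  f(a ⋆ c ⋆ f(a, a, c) ⋆ g(a, c) ⋆ h(a ⋆ c, a ⋆ c), a, a)
  Canonicalize subterm:  h(g(c ⋆ a, a ⋆ a ⋆ c), (g(c, c) ⋆ g(c, a)) ⋆ c ⋆ a)  →  h(g(a ⋆ c, a ⋆ c), a ⋆ c ⋆ g(c, a) ⋆ g(c, c))
  Sort:  a ⋆ c ⋆ f(a ⋆ c ⋆ f(a, a, c) ⋆ g(a, c) ⋆ h(a ⋆ c, a ⋆ c), a, a) ⋆ h(c, a) ⋆ h(c, c) ⋆ h(g(a ⋆ c, a ⋆ c), a ⋆ c ⋆ g(c, a) ⋆ g(c, c))
  Reassemble:  g(a ⋆ c ⋆ f(a ⋆ c ⋆ f(a, a, c) ⋆ g(a, c) ⋆ h(a ⋆ c, a ⋆ c), a, a) ⋆ h(c, a) ⋆ h(c, c) ⋆ h(g(a ⋆ c, a ⋆ c), a ⋆ c ⋆ g(c, a) ⋆ g(c, c)), c)
Right:  g(c ⋆ (a ⋆ f(f(a, a, c) ⋆ g(a, c) ⋆ h(c ⋆ a, c ⋆ a) ⋆ a ⋆ c, a, a)) ⋆ a ⋆ h(g(c ⋆ a, a ⋆ c ⋆ c), a ⋆ (c ⋆ g(c, a)) ⋆ g(c, c)) ⋆ h(c, c) ⋆ h(c, a), c)
  Focus inside:  c ⋆ (a ⋆ f(f(a, a, c) ⋆ g(a, c) ⋆ h(c ⋆ a, c ⋆ a) ⋆ a ⋆ c, a, a)) ⋆ a ⋆ h(g(c ⋆ a, a ⋆ c ⋆ c), a ⋆ (c ⋆ g(c, a)) ⋆ g(c, c)) ⋆ h(c, c) ⋆ h(c, a)
  Un-nest:  c ⋆ a ⋆ f(f(a, a, c) ⋆ g(a, c) ⋆ h(c ⋆ a, c ⋆ a) ⋆ a ⋆ c, a, a) ⋆ a ⋆ h(g(c ⋆ a, a ⋆ c ⋆ c), a ⋆ (c ⋆ g(c, a)) ⋆ g(c, c)) ⋆ h(c, c) ⋆ h(c, a)
  Inside:  f(f(a, a, c) ⋆ g(a, c) ⋆ h(c ⋆ a, c ⋆ a) ⋆ a ⋆ c, a, a)  →  f(a ⋆ c ⋆ f(a, a, c) ⋆ g(a, c) ⋆ h(a ⋆ c, a ⋆ c), a, a)
  Simplify inside:  h(g(c ⋆ a, a ⋆ c ⋆ c), a ⋆ (c ⋆ g(c, a)) ⋆ g(c, c))  →  h(g(a ⋆ c, a ⋆ c), a ⋆ c ⋆ g(c, a) ⋆ g(c, c))
  Deduplicate:  drop duplicate a
  Sort arguments:  a ⋆ c ⋆ f(a ⋆ c ⋆ f(a, a, c) ⋆ g(a, c) ⋆ h(a ⋆ c, a ⋆ c), a, a) ⋆ h(c, a) ⋆ h(c, c) ⋆ h(g(a ⋆ c, a ⋆ c), a ⋆ c ⋆ g(c, a) ⋆ g(c, c))
  Reassemble:  g(a ⋆ c ⋆ f(a ⋆ c ⋆ f(a, a, c) ⋆ g(a, c) ⋆ h(a ⋆ c, a ⋆ c), a, a) ⋆ h(c, a) ⋆ h(c, c) ⋆ h(g(a ⋆ c, a ⋆ c), a ⋆ c ⋆ g(c, a) ⋆ g(c, c)), c)

Answer: yes — both canonical forms are g(a ⋆ c ⋆ f(a ⋆ c ⋆ f(a, a, c) ⋆ g(a, c) ⋆ h(a ⋆ c, a ⋆ c), a, a) ⋆ h(c, a) ⋆ h(c, c) ⋆ h(g(a ⋆ c, a ⋆ c), a ⋆ c ⋆ g(c, a) ⋆ g(c, c)), c)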